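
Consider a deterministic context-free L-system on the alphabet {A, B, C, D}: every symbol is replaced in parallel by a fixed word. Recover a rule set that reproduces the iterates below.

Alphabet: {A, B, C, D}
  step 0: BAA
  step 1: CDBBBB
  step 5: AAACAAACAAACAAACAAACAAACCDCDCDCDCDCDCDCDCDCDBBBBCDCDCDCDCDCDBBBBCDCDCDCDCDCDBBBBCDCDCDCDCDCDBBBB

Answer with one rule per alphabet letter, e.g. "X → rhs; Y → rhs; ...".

A->BB, B->CD, C->AA, D->AC

  step 0 ⇒ step 1: BAA ⇒ CD·BB·BB
    A ↦ BB
    B ↦ CD
    C ↦ AA  (constrained at step 1)
    D ↦ AC  (constrained at step 1)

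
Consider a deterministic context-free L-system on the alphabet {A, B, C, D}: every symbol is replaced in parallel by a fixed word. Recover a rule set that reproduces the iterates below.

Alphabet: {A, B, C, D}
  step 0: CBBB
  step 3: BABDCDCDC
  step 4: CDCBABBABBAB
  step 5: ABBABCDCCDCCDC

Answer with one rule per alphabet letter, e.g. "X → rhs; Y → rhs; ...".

  step 4 ⇒ step 5: CDCBABBABBAB ⇒ AB·B·AB·C·D·C·C·D·C·C·D·C
    A ↦ D
    B ↦ C
    C ↦ AB
    D ↦ B

A->D, B->C, C->AB, D->B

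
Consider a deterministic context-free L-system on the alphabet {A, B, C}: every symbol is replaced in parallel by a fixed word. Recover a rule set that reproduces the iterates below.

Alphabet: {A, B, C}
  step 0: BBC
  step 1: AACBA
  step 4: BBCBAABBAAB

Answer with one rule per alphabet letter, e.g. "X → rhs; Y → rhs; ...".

A->B, B->A, C->CBA

  step 0 ⇒ step 1: BBC ⇒ A·A·CBA
    B ↦ A
    C ↦ CBA
    A ↦ B  (constrained at step 1)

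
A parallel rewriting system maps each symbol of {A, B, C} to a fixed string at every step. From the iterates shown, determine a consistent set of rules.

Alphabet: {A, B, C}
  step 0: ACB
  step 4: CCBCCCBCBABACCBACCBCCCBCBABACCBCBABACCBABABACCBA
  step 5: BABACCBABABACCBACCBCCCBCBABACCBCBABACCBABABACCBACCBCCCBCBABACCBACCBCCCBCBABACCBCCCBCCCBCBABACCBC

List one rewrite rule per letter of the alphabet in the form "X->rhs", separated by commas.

  step 4 ⇒ step 5: CCBCCCBCBABACCBACCBCCCBCBABACCBCBABACCBABABACCBA ⇒ BA·BA·CC·BA·BA·BA·CC·BA·CC·BC·CC·BC·BA·BA·CC·BC·BA·BA·CC·BA·BA·BA·CC·BA·CC·BC·CC·BC·BA·BA·CC·BA·CC·BC·CC·BC·BA·BA·CC·BC·CC·BC·CC·BC·BA·BA·CC·BC
    A ↦ BC
    B ↦ CC
    C ↦ BA

A->BC, B->CC, C->BA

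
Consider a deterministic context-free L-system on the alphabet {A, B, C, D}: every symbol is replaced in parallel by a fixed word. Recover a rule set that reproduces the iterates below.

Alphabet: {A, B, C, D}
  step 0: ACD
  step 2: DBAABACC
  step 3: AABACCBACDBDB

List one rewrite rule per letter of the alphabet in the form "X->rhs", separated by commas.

  step 2 ⇒ step 3: DBAABACC ⇒ AA·BA·C·C·BA·C·DB·DB
    A ↦ C
    B ↦ BA
    C ↦ DB
    D ↦ AA

A->C, B->BA, C->DB, D->AA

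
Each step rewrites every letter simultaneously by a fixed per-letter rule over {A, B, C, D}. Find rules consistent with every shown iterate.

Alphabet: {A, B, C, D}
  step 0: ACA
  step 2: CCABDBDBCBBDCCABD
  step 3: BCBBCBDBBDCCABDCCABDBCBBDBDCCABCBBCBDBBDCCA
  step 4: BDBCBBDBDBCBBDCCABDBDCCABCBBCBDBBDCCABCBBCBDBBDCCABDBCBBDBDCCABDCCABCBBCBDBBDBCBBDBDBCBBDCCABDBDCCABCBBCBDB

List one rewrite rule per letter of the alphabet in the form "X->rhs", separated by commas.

A->DB, B->BD, C->BCB, D->CCA

  step 3 ⇒ step 4: BCBBCBDBBDCCABDCCABDBCBBDBDCCABCBBCBDBBDCCA ⇒ BD·BCB·BD·BD·BCB·BD·CCA·BD·BD·CCA·BCB·BCB·DB·BD·CCA·BCB·BCB·DB·BD·CCA·BD·BCB·BD·BD·CCA·BD·CCA·BCB·BCB·DB·BD·BCB·BD·BD·BCB·BD·CCA·BD·BD·CCA·BCB·BCB·DB
    A ↦ DB
    B ↦ BD
    C ↦ BCB
    D ↦ CCA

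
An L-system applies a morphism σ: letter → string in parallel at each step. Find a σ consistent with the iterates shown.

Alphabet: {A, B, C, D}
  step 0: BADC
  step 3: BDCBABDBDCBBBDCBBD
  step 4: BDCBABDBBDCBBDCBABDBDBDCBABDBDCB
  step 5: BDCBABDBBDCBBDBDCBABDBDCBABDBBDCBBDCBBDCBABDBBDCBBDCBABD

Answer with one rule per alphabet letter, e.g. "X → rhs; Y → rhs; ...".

A->B, B->BD, C->A, D->CB

  step 4 ⇒ step 5: BDCBABDBBDCBBDCBABDBDBDCBABDBDCB ⇒ BD·CB·A·BD·B·BD·CB·BD·BD·CB·A·BD·BD·CB·A·BD·B·BD·CB·BD·CB·BD·CB·A·BD·B·BD·CB·BD·CB·A·BD
    A ↦ B
    B ↦ BD
    C ↦ A
    D ↦ CB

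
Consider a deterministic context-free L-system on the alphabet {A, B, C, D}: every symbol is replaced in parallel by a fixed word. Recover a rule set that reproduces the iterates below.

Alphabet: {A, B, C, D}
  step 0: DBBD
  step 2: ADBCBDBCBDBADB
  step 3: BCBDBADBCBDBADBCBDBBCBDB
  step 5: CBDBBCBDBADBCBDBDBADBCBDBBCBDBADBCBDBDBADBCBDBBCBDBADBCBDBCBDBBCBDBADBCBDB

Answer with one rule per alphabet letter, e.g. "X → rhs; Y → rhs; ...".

  step 2 ⇒ step 3: ADBCBDBCBDBADB ⇒ B·CB·DB·A·DB·CB·DB·A·DB·CB·DB·B·CB·DB
    A ↦ B
    B ↦ DB
    C ↦ A
    D ↦ CB

A->B, B->DB, C->A, D->CB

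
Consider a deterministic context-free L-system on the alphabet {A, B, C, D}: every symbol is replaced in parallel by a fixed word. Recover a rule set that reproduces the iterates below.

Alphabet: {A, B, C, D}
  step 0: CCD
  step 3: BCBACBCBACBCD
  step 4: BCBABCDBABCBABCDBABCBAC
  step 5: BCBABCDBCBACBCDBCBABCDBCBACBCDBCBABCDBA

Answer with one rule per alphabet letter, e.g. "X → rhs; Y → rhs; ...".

A->D, B->BC, C->BA, D->C

  step 4 ⇒ step 5: BCBABCDBABCBABCDBABCBAC ⇒ BC·BA·BC·D·BC·BA·C·BC·D·BC·BA·BC·D·BC·BA·C·BC·D·BC·BA·BC·D·BA
    A ↦ D
    B ↦ BC
    C ↦ BA
    D ↦ C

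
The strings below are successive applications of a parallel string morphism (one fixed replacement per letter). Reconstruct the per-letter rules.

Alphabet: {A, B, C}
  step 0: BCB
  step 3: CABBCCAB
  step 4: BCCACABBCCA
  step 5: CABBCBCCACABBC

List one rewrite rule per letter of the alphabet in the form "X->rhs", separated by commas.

A->C, B->CA, C->B

  step 4 ⇒ step 5: BCCACABBCCA ⇒ CA·B·B·C·B·C·CA·CA·B·B·C
    A ↦ C
    B ↦ CA
    C ↦ B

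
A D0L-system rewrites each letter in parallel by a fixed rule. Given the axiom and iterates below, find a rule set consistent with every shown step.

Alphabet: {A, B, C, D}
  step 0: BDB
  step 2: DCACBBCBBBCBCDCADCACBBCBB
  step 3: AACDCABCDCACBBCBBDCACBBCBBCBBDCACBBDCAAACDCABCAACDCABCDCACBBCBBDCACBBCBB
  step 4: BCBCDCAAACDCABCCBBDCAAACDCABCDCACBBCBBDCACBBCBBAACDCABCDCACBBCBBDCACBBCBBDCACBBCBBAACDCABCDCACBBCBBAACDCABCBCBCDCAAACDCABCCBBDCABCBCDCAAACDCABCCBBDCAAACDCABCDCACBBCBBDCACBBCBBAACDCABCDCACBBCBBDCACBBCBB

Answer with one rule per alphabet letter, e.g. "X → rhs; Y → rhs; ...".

A->BC, B->CBB, C->DCA, D->AAC

  step 3 ⇒ step 4: AACDCABCDCACBBCBBDCACBBCBBCBBDCACBBDCAAACDCABCAACDCABCDCACBBCBBDCACBBCBB ⇒ BC·BC·DCA·AAC·DCA·BC·CBB·DCA·AAC·DCA·BC·DCA·CBB·CBB·DCA·CBB·CBB·AAC·DCA·BC·DCA·CBB·CBB·DCA·CBB·CBB·DCA·CBB·CBB·AAC·DCA·BC·DCA·CBB·CBB·AAC·DCA·BC·BC·BC·DCA·AAC·DCA·BC·CBB·DCA·BC·BC·DCA·AAC·DCA·BC·CBB·DCA·AAC·DCA·BC·DCA·CBB·CBB·DCA·CBB·CBB·AAC·DCA·BC·DCA·CBB·CBB·DCA·CBB·CBB
    A ↦ BC
    B ↦ CBB
    C ↦ DCA
    D ↦ AAC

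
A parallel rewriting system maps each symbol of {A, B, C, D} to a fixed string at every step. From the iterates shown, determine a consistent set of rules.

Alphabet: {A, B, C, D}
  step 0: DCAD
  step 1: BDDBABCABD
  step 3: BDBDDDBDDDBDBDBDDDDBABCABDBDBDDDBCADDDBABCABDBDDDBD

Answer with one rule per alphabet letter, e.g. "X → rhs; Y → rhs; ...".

  step 0 ⇒ step 1: DCAD ⇒ BD·DBA·BCA·BD
    A ↦ BCA
    C ↦ DBA
    D ↦ BD
    B ↦ DD  (constrained at step 1)

A->BCA, B->DD, C->DBA, D->BD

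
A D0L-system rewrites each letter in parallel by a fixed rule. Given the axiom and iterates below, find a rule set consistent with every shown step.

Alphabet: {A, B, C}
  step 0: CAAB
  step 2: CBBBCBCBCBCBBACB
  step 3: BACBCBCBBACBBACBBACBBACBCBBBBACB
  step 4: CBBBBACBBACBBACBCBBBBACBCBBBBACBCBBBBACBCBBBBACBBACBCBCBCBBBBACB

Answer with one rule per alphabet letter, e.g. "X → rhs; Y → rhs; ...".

  step 3 ⇒ step 4: BACBCBCBBACBBACBBACBBACBCBBBBACB ⇒ CB·BB·BA·CB·BA·CB·BA·CB·CB·BB·BA·CB·CB·BB·BA·CB·CB·BB·BA·CB·CB·BB·BA·CB·BA·CB·CB·CB·CB·BB·BA·CB
    A ↦ BB
    B ↦ CB
    C ↦ BA

A->BB, B->CB, C->BA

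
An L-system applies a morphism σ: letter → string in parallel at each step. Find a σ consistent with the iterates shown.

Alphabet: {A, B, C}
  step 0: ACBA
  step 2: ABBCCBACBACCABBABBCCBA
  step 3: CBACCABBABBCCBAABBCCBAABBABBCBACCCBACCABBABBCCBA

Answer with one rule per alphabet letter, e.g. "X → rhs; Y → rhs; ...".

  step 2 ⇒ step 3: ABBCCBACBACCABBABBCCBA ⇒ CBA·C·C·ABB·ABB·C·CBA·ABB·C·CBA·ABB·ABB·CBA·C·C·CBA·C·C·ABB·ABB·C·CBA
    A ↦ CBA
    B ↦ C
    C ↦ ABB

A->CBA, B->C, C->ABB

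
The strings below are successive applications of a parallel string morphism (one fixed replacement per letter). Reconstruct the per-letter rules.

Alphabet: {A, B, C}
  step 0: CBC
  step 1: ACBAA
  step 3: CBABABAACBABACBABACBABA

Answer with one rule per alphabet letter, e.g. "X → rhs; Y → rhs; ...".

  step 0 ⇒ step 1: CBC ⇒ A·CBA·A
    B ↦ CBA
    C ↦ A
    A ↦ BA  (constrained at step 1)

A->BA, B->CBA, C->A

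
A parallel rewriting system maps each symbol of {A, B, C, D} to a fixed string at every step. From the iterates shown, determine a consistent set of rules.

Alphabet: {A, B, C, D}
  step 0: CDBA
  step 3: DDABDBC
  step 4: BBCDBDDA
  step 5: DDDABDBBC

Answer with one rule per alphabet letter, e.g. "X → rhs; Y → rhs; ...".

  step 4 ⇒ step 5: BBCDBDDA ⇒ D·D·DA·B·D·B·B·C
    A ↦ C
    B ↦ D
    C ↦ DA
    D ↦ B

A->C, B->D, C->DA, D->B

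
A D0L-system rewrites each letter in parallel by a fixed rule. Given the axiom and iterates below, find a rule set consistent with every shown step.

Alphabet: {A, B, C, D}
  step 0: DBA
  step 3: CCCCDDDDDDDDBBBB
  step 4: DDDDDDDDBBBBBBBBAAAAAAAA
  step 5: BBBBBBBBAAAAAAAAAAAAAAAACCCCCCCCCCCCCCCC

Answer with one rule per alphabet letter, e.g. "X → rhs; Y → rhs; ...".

A->CC, B->AA, C->DD, D->B

  step 4 ⇒ step 5: DDDDDDDDBBBBBBBBAAAAAAAA ⇒ B·B·B·B·B·B·B·B·AA·AA·AA·AA·AA·AA·AA·AA·CC·CC·CC·CC·CC·CC·CC·CC
    A ↦ CC
    B ↦ AA
    D ↦ B
  step 3 ⇒ step 4: CCCCDDDDDDDDBBBB ⇒ DD·DD·DD·DD·B·B·B·B·B·B·B·B·AA·AA·AA·AA
    C ↦ DD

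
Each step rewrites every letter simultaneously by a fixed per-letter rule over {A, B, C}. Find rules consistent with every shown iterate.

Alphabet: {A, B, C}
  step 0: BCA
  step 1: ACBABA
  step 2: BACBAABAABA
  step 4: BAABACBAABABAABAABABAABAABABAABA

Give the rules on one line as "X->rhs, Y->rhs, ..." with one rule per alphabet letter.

A->BA, B->A, C->CBA

  step 1 ⇒ step 2: ACBABA ⇒ BA·CBA·A·BA·A·BA
    A ↦ BA
    B ↦ A
    C ↦ CBA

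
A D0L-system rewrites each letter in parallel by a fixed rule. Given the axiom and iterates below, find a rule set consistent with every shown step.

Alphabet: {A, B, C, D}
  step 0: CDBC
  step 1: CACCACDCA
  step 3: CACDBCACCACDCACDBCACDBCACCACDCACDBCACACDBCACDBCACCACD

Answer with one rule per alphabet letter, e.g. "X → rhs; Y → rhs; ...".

A->CDB, B->CD, C->CA, D->CCA

  step 0 ⇒ step 1: CDBC ⇒ CA·CCA·CD·CA
    B ↦ CD
    C ↦ CA
    D ↦ CCA
    A ↦ CDB  (constrained at step 1)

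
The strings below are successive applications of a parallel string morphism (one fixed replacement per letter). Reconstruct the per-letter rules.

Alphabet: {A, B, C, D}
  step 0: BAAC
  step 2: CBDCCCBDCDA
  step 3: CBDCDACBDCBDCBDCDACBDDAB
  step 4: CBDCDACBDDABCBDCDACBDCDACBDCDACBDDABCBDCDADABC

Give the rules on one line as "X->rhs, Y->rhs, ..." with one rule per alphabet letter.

  step 3 ⇒ step 4: CBDCDACBDCBDCBDCDACBDDAB ⇒ CBD·C·DA·CBD·DA·B·CBD·C·DA·CBD·C·DA·CBD·C·DA·CBD·DA·B·CBD·C·DA·DA·B·C
    A ↦ B
    B ↦ C
    C ↦ CBD
    D ↦ DA

A->B, B->C, C->CBD, D->DA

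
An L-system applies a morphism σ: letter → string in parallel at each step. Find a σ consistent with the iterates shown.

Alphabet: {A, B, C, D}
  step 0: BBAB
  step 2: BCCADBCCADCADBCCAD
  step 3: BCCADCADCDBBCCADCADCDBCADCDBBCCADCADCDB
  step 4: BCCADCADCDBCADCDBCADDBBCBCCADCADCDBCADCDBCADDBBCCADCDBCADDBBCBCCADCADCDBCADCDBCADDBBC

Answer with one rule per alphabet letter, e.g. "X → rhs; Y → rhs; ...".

  step 3 ⇒ step 4: BCCADCADCDBBCCADCADCDBCADCDBBCCADCADCDB ⇒ BC·CAD·CAD·C·DB·CAD·C·DB·CAD·DB·BC·BC·CAD·CAD·C·DB·CAD·C·DB·CAD·DB·BC·CAD·C·DB·CAD·DB·BC·BC·CAD·CAD·C·DB·CAD·C·DB·CAD·DB·BC
    A ↦ C
    B ↦ BC
    C ↦ CAD
    D ↦ DB

A->C, B->BC, C->CAD, D->DB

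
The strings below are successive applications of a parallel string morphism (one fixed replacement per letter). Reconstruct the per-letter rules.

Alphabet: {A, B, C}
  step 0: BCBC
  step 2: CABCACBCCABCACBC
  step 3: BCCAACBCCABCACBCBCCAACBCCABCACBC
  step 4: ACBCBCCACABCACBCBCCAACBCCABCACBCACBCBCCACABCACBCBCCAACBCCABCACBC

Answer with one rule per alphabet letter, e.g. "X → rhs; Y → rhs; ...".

  step 3 ⇒ step 4: BCCAACBCCABCACBCBCCAACBCCABCACBC ⇒ AC·BC·BC·CA·CA·BC·AC·BC·BC·CA·AC·BC·CA·BC·AC·BC·AC·BC·BC·CA·CA·BC·AC·BC·BC·CA·AC·BC·CA·BC·AC·BC
    A ↦ CA
    B ↦ AC
    C ↦ BC

A->CA, B->AC, C->BC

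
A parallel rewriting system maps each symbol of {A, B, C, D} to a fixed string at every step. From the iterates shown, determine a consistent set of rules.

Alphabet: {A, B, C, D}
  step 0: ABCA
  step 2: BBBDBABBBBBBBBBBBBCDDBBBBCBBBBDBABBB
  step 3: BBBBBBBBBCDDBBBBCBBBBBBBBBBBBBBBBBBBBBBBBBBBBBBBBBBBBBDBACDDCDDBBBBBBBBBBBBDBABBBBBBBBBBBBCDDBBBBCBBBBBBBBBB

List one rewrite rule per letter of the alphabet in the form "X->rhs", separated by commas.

  step 2 ⇒ step 3: BBBDBABBBBBBBBBBBBCDDBBBBCBBBBDBABBB ⇒ BBB·BBB·BBB·CDD·BBB·BCB·BBB·BBB·BBB·BBB·BBB·BBB·BBB·BBB·BBB·BBB·BBB·BBB·DBA·CDD·CDD·BBB·BBB·BBB·BBB·DBA·BBB·BBB·BBB·BBB·CDD·BBB·BCB·BBB·BBB·BBB
    A ↦ BCB
    B ↦ BBB
    C ↦ DBA
    D ↦ CDD

A->BCB, B->BBB, C->DBA, D->CDD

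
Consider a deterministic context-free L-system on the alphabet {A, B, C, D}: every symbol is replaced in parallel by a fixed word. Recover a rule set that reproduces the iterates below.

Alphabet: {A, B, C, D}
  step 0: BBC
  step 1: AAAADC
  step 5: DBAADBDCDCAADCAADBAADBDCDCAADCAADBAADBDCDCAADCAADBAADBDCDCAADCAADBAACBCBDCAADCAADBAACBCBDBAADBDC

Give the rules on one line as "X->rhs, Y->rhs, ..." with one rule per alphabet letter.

  step 0 ⇒ step 1: BBC ⇒ AA·AA·DC
    B ↦ AA
    C ↦ DC
    A ↦ CB  (constrained at step 1)
    D ↦ DB  (constrained at step 1)

A->CB, B->AA, C->DC, D->DB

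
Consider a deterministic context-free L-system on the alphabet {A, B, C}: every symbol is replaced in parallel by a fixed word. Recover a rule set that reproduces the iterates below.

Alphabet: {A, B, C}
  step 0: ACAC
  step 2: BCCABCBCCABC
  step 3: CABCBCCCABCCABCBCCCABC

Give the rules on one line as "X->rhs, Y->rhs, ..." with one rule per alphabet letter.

A->C, B->CA, C->BC

  step 2 ⇒ step 3: BCCABCBCCABC ⇒ CA·BC·BC·C·CA·BC·CA·BC·BC·C·CA·BC
    A ↦ C
    B ↦ CA
    C ↦ BC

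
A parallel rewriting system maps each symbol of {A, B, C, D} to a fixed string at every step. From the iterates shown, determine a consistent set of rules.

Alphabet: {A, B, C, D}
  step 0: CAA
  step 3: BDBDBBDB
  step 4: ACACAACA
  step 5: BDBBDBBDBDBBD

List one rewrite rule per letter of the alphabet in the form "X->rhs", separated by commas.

A->BD, B->A, C->B, D->C

  step 4 ⇒ step 5: ACACAACA ⇒ BD·B·BD·B·BD·BD·B·BD
    A ↦ BD
    C ↦ B
  step 3 ⇒ step 4: BDBDBBDB ⇒ A·C·A·C·A·A·C·A
    B ↦ A
  step 3 ⇒ step 4: BDBDBBDB ⇒ A·C·A·C·A·A·C·A
    D ↦ C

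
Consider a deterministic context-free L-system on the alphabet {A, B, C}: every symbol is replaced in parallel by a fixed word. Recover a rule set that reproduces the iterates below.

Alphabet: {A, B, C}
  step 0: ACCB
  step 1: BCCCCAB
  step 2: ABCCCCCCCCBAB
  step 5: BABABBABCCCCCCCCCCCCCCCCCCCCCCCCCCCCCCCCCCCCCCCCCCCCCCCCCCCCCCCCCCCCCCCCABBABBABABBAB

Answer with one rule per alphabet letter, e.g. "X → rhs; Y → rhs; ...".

  step 1 ⇒ step 2: BCCCCAB ⇒ AB·CC·CC·CC·CC·B·AB
    A ↦ B
    B ↦ AB
    C ↦ CC

A->B, B->AB, C->CC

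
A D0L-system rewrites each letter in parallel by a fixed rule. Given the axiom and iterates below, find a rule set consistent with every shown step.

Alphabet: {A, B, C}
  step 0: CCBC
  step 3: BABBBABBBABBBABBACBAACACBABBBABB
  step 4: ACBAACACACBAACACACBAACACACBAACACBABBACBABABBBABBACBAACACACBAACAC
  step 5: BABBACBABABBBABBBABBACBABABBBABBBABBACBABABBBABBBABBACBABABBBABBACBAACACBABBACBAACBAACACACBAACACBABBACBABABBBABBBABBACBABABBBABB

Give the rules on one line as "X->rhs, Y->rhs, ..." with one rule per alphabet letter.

  step 4 ⇒ step 5: ACBAACACACBAACACACBAACACACBAACACBABBACBABABBBABBACBAACACACBAACAC ⇒ BA·BB·AC·BA·BA·BB·BA·BB·BA·BB·AC·BA·BA·BB·BA·BB·BA·BB·AC·BA·BA·BB·BA·BB·BA·BB·AC·BA·BA·BB·BA·BB·AC·BA·AC·AC·BA·BB·AC·BA·AC·BA·AC·AC·AC·BA·AC·AC·BA·BB·AC·BA·BA·BB·BA·BB·BA·BB·AC·BA·BA·BB·BA·BB
    A ↦ BA
    B ↦ AC
    C ↦ BB

A->BA, B->AC, C->BB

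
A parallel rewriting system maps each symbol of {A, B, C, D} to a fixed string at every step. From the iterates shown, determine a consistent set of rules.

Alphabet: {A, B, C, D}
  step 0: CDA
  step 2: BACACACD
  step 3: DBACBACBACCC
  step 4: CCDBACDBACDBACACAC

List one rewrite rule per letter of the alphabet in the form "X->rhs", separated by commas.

A->B, B->D, C->AC, D->CC

  step 3 ⇒ step 4: DBACBACBACCC ⇒ CC·D·B·AC·D·B·AC·D·B·AC·AC·AC
    A ↦ B
    B ↦ D
    C ↦ AC
    D ↦ CC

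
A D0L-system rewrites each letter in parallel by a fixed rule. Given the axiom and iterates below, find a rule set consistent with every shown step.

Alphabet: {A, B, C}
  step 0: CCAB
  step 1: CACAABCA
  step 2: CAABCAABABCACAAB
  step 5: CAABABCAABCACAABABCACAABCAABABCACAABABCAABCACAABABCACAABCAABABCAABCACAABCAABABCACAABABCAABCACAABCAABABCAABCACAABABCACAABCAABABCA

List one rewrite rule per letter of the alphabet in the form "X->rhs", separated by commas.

A->AB, B->CA, C->CA

  step 1 ⇒ step 2: CACAABCA ⇒ CA·AB·CA·AB·AB·CA·CA·AB
    A ↦ AB
    B ↦ CA
    C ↦ CA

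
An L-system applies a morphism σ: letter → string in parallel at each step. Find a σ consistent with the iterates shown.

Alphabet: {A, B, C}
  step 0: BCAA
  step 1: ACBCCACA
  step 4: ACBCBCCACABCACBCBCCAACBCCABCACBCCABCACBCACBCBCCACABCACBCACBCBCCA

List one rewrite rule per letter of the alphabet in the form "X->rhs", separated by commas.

  step 0 ⇒ step 1: BCAA ⇒ AC·BC·CA·CA
    A ↦ CA
    B ↦ AC
    C ↦ BC

A->CA, B->AC, C->BC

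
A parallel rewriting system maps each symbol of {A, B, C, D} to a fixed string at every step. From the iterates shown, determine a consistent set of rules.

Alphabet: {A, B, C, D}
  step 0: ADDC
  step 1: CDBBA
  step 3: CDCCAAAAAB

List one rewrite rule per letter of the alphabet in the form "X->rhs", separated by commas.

  step 0 ⇒ step 1: ADDC ⇒ CD·B·B·A
    A ↦ CD
    C ↦ A
    D ↦ B
    B ↦ CC  (constrained at step 1)

A->CD, B->CC, C->A, D->B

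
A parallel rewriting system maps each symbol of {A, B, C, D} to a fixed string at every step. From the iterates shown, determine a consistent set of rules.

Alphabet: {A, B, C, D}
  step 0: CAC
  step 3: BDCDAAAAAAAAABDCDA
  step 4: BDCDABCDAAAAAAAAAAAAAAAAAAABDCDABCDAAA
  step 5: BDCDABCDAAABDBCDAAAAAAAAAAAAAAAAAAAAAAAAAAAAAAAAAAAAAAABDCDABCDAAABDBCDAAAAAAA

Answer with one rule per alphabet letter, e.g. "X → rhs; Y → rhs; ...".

  step 4 ⇒ step 5: BDCDABCDAAAAAAAAAAAAAAAAAAABDCDABCDAAA ⇒ BD·CDA·B·CDA·AA·BD·B·CDA·AA·AA·AA·AA·AA·AA·AA·AA·AA·AA·AA·AA·AA·AA·AA·AA·AA·AA·AA·BD·CDA·B·CDA·AA·BD·B·CDA·AA·AA·AA
    A ↦ AA
    B ↦ BD
    C ↦ B
    D ↦ CDA

A->AA, B->BD, C->B, D->CDA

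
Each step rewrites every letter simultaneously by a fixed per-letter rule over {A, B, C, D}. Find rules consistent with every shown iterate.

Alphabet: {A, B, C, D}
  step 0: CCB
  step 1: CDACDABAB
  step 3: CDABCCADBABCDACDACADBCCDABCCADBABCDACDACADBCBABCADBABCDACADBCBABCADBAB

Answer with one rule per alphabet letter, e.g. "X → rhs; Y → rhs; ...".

  step 0 ⇒ step 1: CCB ⇒ CDA·CDA·BAB
    B ↦ BAB
    C ↦ CDA
    A ↦ CAD  (constrained at step 1)
    D ↦ BC  (constrained at step 1)

A->CAD, B->BAB, C->CDA, D->BC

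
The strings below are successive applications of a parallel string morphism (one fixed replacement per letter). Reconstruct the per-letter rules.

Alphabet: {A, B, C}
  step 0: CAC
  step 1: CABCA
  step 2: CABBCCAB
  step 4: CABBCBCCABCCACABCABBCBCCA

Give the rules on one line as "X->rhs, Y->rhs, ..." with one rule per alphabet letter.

  step 1 ⇒ step 2: CABCA ⇒ CA·B·BC·CA·B
    A ↦ B
    B ↦ BC
    C ↦ CA

A->B, B->BC, C->CA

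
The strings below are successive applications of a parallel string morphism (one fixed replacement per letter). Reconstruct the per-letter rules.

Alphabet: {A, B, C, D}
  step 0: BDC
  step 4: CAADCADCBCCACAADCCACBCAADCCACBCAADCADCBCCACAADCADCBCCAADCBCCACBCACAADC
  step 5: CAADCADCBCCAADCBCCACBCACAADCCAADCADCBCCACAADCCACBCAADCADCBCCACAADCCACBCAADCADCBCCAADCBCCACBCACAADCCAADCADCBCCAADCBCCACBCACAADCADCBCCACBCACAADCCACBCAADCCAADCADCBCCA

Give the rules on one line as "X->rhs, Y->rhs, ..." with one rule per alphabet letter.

A->ADC, B->CB, C->CA, D->BC

  step 4 ⇒ step 5: CAADCADCBCCACAADCCACBCAADCCACBCAADCADCBCCACAADCADCBCCAADCBCCACBCACAADC ⇒ CA·ADC·ADC·BC·CA·ADC·BC·CA·CB·CA·CA·ADC·CA·ADC·ADC·BC·CA·CA·ADC·CA·CB·CA·ADC·ADC·BC·CA·CA·ADC·CA·CB·CA·ADC·ADC·BC·CA·ADC·BC·CA·CB·CA·CA·ADC·CA·ADC·ADC·BC·CA·ADC·BC·CA·CB·CA·CA·ADC·ADC·BC·CA·CB·CA·CA·ADC·CA·CB·CA·ADC·CA·ADC·ADC·BC·CA
    A ↦ ADC
    B ↦ CB
    C ↦ CA
    D ↦ BC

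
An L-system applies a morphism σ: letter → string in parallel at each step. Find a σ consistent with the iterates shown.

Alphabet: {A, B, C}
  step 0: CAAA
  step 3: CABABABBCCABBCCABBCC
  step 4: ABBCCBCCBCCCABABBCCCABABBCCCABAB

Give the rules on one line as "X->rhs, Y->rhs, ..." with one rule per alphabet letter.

A->BC, B->C, C->AB

  step 3 ⇒ step 4: CABABABBCCABBCCABBCC ⇒ AB·BC·C·BC·C·BC·C·C·AB·AB·BC·C·C·AB·AB·BC·C·C·AB·AB
    A ↦ BC
    B ↦ C
    C ↦ AB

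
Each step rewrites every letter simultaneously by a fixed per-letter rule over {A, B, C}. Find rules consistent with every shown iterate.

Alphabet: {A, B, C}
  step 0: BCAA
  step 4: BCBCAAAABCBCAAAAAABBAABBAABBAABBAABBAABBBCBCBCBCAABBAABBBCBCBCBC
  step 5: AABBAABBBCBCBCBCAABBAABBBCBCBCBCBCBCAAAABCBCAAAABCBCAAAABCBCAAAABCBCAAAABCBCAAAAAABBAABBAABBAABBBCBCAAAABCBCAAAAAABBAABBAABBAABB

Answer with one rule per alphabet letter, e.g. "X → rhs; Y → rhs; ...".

A->BC, B->AA, C->BB

  step 4 ⇒ step 5: BCBCAAAABCBCAAAAAABBAABBAABBAABBAABBAABBBCBCBCBCAABBAABBBCBCBCBC ⇒ AA·BB·AA·BB·BC·BC·BC·BC·AA·BB·AA·BB·BC·BC·BC·BC·BC·BC·AA·AA·BC·BC·AA·AA·BC·BC·AA·AA·BC·BC·AA·AA·BC·BC·AA·AA·BC·BC·AA·AA·AA·BB·AA·BB·AA·BB·AA·BB·BC·BC·AA·AA·BC·BC·AA·AA·AA·BB·AA·BB·AA·BB·AA·BB
    A ↦ BC
    B ↦ AA
    C ↦ BB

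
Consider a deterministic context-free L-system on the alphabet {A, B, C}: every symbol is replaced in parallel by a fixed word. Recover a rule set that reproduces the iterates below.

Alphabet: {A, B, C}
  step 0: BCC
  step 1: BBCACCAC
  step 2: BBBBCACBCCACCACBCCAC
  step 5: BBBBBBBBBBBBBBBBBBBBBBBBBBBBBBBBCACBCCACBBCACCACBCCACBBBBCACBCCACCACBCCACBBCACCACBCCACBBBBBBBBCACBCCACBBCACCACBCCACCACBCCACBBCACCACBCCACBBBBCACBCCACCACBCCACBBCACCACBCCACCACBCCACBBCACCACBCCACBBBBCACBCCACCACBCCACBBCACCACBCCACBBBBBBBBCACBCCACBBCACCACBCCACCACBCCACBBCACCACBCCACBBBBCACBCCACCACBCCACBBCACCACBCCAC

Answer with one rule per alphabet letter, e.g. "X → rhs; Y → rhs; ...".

A->BC, B->BB, C->CAC

  step 1 ⇒ step 2: BBCACCAC ⇒ BB·BB·CAC·BC·CAC·CAC·BC·CAC
    A ↦ BC
    B ↦ BB
    C ↦ CAC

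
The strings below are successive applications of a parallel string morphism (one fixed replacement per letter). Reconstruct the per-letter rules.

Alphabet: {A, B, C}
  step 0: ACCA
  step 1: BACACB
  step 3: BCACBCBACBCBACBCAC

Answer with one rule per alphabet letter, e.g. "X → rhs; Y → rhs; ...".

A->B, B->BC, C->AC

  step 0 ⇒ step 1: ACCA ⇒ B·AC·AC·B
    A ↦ B
    C ↦ AC
    B ↦ BC  (constrained at step 1)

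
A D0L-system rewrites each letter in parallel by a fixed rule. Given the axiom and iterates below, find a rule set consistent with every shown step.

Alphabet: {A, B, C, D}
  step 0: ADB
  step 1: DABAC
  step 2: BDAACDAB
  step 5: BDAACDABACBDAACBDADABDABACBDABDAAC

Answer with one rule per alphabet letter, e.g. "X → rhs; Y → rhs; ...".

A->DA, B->AC, C->B, D->B

  step 1 ⇒ step 2: DABAC ⇒ B·DA·AC·DA·B
    A ↦ DA
    B ↦ AC
    C ↦ B
    D ↦ B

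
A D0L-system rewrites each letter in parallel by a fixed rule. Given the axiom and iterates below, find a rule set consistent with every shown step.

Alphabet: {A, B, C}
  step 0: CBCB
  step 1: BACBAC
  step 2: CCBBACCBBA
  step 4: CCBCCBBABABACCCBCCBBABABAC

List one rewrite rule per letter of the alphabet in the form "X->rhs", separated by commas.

  step 1 ⇒ step 2: BACBAC ⇒ C·CB·BA·C·CB·BA
    A ↦ CB
    B ↦ C
    C ↦ BA

A->CB, B->C, C->BA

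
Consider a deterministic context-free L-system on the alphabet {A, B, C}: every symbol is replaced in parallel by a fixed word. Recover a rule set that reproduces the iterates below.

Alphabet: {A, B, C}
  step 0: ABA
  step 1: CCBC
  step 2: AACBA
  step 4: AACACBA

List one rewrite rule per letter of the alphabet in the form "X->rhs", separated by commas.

  step 1 ⇒ step 2: CCBC ⇒ A·A·CB·A
    B ↦ CB
    C ↦ A
  step 0 ⇒ step 1: ABA ⇒ C·CB·C
    A ↦ C

A->C, B->CB, C->A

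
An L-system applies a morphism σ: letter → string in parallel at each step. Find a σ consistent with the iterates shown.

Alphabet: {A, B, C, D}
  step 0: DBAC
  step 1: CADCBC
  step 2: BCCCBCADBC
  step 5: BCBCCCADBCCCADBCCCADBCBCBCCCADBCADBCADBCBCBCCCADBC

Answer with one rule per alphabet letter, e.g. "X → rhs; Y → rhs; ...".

A->C, B->AD, C->BC, D->C

  step 1 ⇒ step 2: CADCBC ⇒ BC·C·C·BC·AD·BC
    A ↦ C
    B ↦ AD
    C ↦ BC
    D ↦ C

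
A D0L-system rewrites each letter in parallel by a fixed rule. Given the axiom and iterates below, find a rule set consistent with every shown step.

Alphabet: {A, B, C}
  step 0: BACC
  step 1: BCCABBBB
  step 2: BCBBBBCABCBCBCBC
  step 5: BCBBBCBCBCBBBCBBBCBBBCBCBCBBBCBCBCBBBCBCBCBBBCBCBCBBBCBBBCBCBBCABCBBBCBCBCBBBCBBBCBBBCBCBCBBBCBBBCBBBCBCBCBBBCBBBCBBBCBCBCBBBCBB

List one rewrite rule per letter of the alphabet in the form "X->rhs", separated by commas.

  step 1 ⇒ step 2: BCCABBBB ⇒ BC·BB·BB·CA·BC·BC·BC·BC
    A ↦ CA
    B ↦ BC
    C ↦ BB

A->CA, B->BC, C->BB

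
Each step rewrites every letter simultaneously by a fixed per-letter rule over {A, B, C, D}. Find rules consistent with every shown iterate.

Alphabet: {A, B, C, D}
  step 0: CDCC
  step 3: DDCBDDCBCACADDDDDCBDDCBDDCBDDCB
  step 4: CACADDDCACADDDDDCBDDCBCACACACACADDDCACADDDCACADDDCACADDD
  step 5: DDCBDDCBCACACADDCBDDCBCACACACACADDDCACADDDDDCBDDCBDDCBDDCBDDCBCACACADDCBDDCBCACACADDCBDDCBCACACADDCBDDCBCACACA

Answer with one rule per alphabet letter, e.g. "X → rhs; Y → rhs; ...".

  step 4 ⇒ step 5: CACADDDCACADDDDDCBDDCBCACACACACADDDCACADDDCACADDDCACADDD ⇒ DD·CB·DD·CB·CA·CA·CA·DD·CB·DD·CB·CA·CA·CA·CA·CA·DD·D·CA·CA·DD·D·DD·CB·DD·CB·DD·CB·DD·CB·DD·CB·CA·CA·CA·DD·CB·DD·CB·CA·CA·CA·DD·CB·DD·CB·CA·CA·CA·DD·CB·DD·CB·CA·CA·CA
    A ↦ CB
    B ↦ D
    C ↦ DD
    D ↦ CA

A->CB, B->D, C->DD, D->CA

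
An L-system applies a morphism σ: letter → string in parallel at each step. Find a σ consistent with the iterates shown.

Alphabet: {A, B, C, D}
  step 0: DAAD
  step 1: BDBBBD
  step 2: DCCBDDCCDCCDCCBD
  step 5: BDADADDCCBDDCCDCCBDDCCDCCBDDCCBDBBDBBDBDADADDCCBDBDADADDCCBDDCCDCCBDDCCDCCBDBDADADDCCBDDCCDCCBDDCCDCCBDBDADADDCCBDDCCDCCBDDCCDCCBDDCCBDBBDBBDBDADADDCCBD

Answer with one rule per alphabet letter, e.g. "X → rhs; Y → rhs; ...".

  step 1 ⇒ step 2: BDBBBD ⇒ DCC·BD·DCC·DCC·DCC·BD
    B ↦ DCC
    D ↦ BD
  step 0 ⇒ step 1: DAAD ⇒ BD·B·B·BD
    A ↦ B
    C ↦ AD  (constrained at step 2)

A->B, B->DCC, C->AD, D->BD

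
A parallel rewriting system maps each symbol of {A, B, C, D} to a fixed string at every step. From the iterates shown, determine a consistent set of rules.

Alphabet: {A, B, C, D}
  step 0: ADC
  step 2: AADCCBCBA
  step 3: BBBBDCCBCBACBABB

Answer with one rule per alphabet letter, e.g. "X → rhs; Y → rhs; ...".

  step 2 ⇒ step 3: AADCCBCBA ⇒ BB·BB·DC·CB·CB·A·CB·A·BB
    A ↦ BB
    B ↦ A
    C ↦ CB
    D ↦ DC

A->BB, B->A, C->CB, D->DC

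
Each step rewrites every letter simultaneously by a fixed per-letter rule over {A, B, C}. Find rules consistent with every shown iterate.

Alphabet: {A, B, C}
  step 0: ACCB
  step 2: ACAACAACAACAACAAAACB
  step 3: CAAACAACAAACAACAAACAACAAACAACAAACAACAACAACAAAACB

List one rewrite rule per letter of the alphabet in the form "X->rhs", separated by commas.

  step 2 ⇒ step 3: ACAACAACAACAACAAAACB ⇒ CAA·A·CAA·CAA·A·CAA·CAA·A·CAA·CAA·A·CAA·CAA·A·CAA·CAA·CAA·CAA·A·ACB
    A ↦ CAA
    B ↦ ACB
    C ↦ A

A->CAA, B->ACB, C->A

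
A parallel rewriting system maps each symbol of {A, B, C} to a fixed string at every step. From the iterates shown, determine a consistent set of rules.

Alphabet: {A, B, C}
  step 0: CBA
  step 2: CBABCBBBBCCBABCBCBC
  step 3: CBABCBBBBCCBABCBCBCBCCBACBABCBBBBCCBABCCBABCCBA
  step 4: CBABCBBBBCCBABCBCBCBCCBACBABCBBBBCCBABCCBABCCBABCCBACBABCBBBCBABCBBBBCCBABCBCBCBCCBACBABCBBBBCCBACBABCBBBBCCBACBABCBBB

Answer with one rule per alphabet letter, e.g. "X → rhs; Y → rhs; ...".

A->BBB, B->BC, C->CBA

  step 3 ⇒ step 4: CBABCBBBBCCBABCBCBCBCCBACBABCBBBBCCBABCCBABCCBA ⇒ CBA·BC·BBB·BC·CBA·BC·BC·BC·BC·CBA·CBA·BC·BBB·BC·CBA·BC·CBA·BC·CBA·BC·CBA·CBA·BC·BBB·CBA·BC·BBB·BC·CBA·BC·BC·BC·BC·CBA·CBA·BC·BBB·BC·CBA·CBA·BC·BBB·BC·CBA·CBA·BC·BBB
    A ↦ BBB
    B ↦ BC
    C ↦ CBA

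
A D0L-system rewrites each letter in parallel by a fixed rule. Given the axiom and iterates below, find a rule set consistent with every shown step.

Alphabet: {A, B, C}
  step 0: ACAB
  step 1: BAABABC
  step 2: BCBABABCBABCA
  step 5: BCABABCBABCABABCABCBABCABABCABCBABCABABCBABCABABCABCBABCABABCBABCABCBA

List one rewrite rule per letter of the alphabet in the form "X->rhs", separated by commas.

A->BA, B->BC, C->A

  step 1 ⇒ step 2: BAABABC ⇒ BC·BA·BA·BC·BA·BC·A
    A ↦ BA
    B ↦ BC
    C ↦ A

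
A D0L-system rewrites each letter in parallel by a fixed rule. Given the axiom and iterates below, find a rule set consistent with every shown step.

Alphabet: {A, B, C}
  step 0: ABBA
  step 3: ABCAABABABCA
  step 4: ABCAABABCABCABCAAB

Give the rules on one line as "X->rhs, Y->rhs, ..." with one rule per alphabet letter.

A->AB, B->C, C->A

  step 3 ⇒ step 4: ABCAABABABCA ⇒ AB·C·A·AB·AB·C·AB·C·AB·C·A·AB
    A ↦ AB
    B ↦ C
    C ↦ A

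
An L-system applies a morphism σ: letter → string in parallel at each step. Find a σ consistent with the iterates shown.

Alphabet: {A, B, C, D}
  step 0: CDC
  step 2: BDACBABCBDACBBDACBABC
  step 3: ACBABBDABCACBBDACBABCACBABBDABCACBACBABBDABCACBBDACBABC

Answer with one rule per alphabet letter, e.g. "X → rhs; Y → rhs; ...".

  step 2 ⇒ step 3: BDACBABCBDACBBDACBABC ⇒ ACB·AB·BD·ABC·ACB·BD·ACB·ABC·ACB·AB·BD·ABC·ACB·ACB·AB·BD·ABC·ACB·BD·ACB·ABC
    A ↦ BD
    B ↦ ACB
    C ↦ ABC
    D ↦ AB

A->BD, B->ACB, C->ABC, D->AB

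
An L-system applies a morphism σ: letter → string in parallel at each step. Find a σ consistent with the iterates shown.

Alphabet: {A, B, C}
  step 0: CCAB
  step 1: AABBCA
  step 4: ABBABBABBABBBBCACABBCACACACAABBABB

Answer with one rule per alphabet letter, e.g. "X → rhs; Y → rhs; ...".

  step 0 ⇒ step 1: CCAB ⇒ A·A·BB·CA
    A ↦ BB
    B ↦ CA
    C ↦ A

A->BB, B->CA, C->A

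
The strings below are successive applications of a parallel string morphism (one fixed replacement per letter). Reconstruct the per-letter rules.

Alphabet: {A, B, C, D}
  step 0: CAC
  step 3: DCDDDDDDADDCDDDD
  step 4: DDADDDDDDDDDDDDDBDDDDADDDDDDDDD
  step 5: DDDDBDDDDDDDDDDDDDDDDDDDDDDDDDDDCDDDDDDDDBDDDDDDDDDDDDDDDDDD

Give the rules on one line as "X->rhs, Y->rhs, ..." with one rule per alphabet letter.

A->B, B->DC, C->AD, D->DD

  step 4 ⇒ step 5: DDADDDDDDDDDDDDDBDDDDADDDDDDDDD ⇒ DD·DD·B·DD·DD·DD·DD·DD·DD·DD·DD·DD·DD·DD·DD·DD·DC·DD·DD·DD·DD·B·DD·DD·DD·DD·DD·DD·DD·DD·DD
    A ↦ B
    B ↦ DC
    D ↦ DD
  step 3 ⇒ step 4: DCDDDDDDADDCDDDD ⇒ DD·AD·DD·DD·DD·DD·DD·DD·B·DD·DD·AD·DD·DD·DD·DD
    C ↦ AD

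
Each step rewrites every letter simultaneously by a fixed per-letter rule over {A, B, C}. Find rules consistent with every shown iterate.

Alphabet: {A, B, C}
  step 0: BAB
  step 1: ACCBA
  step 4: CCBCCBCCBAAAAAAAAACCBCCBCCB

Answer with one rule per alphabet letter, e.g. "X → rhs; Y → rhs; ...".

A->CCB, B->A, C->A

  step 0 ⇒ step 1: BAB ⇒ A·CCB·A
    A ↦ CCB
    B ↦ A
    C ↦ A  (constrained at step 1)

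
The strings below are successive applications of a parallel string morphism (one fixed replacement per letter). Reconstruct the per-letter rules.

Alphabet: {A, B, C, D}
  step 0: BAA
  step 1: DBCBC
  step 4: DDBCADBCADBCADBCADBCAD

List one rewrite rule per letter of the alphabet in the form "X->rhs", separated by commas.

A->BC, B->D, C->D, D->AD

  step 0 ⇒ step 1: BAA ⇒ D·BC·BC
    A ↦ BC
    B ↦ D
    C ↦ D  (constrained at step 1)
    D ↦ AD  (constrained at step 1)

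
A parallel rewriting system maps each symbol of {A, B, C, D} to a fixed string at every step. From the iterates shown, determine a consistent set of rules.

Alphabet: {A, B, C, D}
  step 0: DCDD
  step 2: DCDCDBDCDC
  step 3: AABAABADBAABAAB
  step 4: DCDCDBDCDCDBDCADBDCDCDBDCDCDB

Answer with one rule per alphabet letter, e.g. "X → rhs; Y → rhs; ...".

  step 3 ⇒ step 4: AABAABADBAABAAB ⇒ DC·DC·DB·DC·DC·DB·DC·A·DB·DC·DC·DB·DC·DC·DB
    A ↦ DC
    B ↦ DB
    D ↦ A
  step 2 ⇒ step 3: DCDCDBDCDC ⇒ A·AB·A·AB·A·DB·A·AB·A·AB
    C ↦ AB

A->DC, B->DB, C->AB, D->A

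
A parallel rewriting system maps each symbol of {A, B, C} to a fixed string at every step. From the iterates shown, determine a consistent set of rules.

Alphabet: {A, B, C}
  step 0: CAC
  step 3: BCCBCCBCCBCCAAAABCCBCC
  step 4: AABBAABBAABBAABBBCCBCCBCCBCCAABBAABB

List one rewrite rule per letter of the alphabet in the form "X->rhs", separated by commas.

A->BCC, B->AA, C->B

  step 3 ⇒ step 4: BCCBCCBCCBCCAAAABCCBCC ⇒ AA·B·B·AA·B·B·AA·B·B·AA·B·B·BCC·BCC·BCC·BCC·AA·B·B·AA·B·B
    A ↦ BCC
    B ↦ AA
    C ↦ B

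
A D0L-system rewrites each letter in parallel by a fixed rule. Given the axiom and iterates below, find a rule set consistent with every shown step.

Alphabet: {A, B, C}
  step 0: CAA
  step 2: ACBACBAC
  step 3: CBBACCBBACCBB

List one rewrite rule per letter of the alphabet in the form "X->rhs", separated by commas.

A->CB, B->AC, C->B

  step 2 ⇒ step 3: ACBACBAC ⇒ CB·B·AC·CB·B·AC·CB·B
    A ↦ CB
    B ↦ AC
    C ↦ B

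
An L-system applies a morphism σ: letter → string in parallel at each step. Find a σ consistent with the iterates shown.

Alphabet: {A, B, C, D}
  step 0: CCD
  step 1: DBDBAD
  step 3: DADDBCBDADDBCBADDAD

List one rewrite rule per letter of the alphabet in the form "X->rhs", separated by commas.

  step 0 ⇒ step 1: CCD ⇒ DB·DB·AD
    C ↦ DB
    D ↦ AD
    A ↦ D  (constrained at step 1)
    B ↦ CB  (constrained at step 1)

A->D, B->CB, C->DB, D->AD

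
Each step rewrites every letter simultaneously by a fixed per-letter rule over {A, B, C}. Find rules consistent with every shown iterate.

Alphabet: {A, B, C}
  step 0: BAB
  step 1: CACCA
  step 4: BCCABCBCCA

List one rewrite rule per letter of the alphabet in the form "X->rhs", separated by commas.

  step 0 ⇒ step 1: BAB ⇒ CA·C·CA
    A ↦ C
    B ↦ CA
    C ↦ B  (constrained at step 1)

A->C, B->CA, C->B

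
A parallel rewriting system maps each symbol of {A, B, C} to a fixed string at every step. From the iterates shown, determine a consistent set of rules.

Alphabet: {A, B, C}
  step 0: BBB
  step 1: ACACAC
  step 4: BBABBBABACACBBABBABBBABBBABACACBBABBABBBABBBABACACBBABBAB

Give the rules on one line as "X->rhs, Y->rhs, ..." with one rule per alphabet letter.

  step 0 ⇒ step 1: BBB ⇒ AC·AC·AC
    B ↦ AC
    A ↦ BBA  (constrained at step 1)
    C ↦ B  (constrained at step 1)

A->BBA, B->AC, C->B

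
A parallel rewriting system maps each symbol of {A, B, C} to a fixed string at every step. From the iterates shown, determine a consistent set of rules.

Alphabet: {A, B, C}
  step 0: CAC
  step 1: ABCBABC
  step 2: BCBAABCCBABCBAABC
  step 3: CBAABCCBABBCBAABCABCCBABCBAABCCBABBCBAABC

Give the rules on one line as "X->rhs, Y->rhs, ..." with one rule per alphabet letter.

  step 2 ⇒ step 3: BCBAABCCBABCBAABC ⇒ CBA·ABC·CBA·B·B·CBA·ABC·ABC·CBA·B·CBA·ABC·CBA·B·B·CBA·ABC
    A ↦ B
    B ↦ CBA
    C ↦ ABC

A->B, B->CBA, C->ABC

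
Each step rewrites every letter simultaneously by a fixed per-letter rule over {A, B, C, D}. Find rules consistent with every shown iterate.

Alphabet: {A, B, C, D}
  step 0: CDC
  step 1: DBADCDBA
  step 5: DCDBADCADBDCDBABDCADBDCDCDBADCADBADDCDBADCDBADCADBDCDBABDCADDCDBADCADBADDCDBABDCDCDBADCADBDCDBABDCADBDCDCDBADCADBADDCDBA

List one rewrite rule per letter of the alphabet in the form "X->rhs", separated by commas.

A->B, B->AD, C->DBA, D->DC

  step 0 ⇒ step 1: CDC ⇒ DBA·DC·DBA
    C ↦ DBA
    D ↦ DC
    A ↦ B  (constrained at step 1)
    B ↦ AD  (constrained at step 1)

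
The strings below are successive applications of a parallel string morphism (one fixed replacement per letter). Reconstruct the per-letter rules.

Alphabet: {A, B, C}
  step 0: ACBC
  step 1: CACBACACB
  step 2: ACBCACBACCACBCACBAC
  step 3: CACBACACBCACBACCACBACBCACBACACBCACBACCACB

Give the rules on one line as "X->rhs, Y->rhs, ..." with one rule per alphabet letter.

  step 2 ⇒ step 3: ACBCACBACCACBCACBAC ⇒ C·ACB·AC·ACB·C·ACB·AC·C·ACB·ACB·C·ACB·AC·ACB·C·ACB·AC·C·ACB
    A ↦ C
    B ↦ AC
    C ↦ ACB

A->C, B->AC, C->ACB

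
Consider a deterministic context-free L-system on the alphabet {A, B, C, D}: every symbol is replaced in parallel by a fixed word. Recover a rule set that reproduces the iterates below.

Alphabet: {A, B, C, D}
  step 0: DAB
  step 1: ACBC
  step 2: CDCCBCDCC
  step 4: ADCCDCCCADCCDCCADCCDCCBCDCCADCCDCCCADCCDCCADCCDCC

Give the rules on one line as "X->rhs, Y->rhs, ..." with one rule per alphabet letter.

A->C, B->BC, C->DCC, D->A

  step 1 ⇒ step 2: ACBC ⇒ C·DCC·BC·DCC
    A ↦ C
    B ↦ BC
    C ↦ DCC
  step 0 ⇒ step 1: DAB ⇒ A·C·BC
    D ↦ A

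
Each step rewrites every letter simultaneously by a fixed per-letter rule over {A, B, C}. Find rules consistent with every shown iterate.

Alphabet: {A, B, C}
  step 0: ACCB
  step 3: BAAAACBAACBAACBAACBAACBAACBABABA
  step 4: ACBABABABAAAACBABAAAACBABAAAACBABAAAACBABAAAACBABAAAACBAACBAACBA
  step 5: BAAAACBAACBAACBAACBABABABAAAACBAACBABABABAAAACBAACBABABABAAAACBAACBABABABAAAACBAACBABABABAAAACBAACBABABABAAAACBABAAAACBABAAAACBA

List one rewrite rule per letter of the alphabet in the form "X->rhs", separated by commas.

A->BA, B->AC, C->AA

  step 4 ⇒ step 5: ACBABABABAAAACBABAAAACBABAAAACBABAAAACBABAAAACBABAAAACBAACBAACBA ⇒ BA·AA·AC·BA·AC·BA·AC·BA·AC·BA·BA·BA·BA·AA·AC·BA·AC·BA·BA·BA·BA·AA·AC·BA·AC·BA·BA·BA·BA·AA·AC·BA·AC·BA·BA·BA·BA·AA·AC·BA·AC·BA·BA·BA·BA·AA·AC·BA·AC·BA·BA·BA·BA·AA·AC·BA·BA·AA·AC·BA·BA·AA·AC·BA
    A ↦ BA
    B ↦ AC
    C ↦ AA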